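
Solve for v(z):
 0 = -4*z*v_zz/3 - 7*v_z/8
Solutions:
 v(z) = C1 + C2*z^(11/32)


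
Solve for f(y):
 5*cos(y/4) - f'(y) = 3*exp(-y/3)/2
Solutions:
 f(y) = C1 + 20*sin(y/4) + 9*exp(-y/3)/2


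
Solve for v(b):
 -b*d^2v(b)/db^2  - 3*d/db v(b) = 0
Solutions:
 v(b) = C1 + C2/b^2


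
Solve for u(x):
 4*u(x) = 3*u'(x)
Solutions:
 u(x) = C1*exp(4*x/3)


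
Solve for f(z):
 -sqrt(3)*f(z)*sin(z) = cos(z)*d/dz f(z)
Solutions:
 f(z) = C1*cos(z)^(sqrt(3))


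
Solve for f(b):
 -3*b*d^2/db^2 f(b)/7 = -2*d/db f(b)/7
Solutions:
 f(b) = C1 + C2*b^(5/3)


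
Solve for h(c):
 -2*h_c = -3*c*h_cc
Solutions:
 h(c) = C1 + C2*c^(5/3)


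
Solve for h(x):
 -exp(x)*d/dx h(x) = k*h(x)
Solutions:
 h(x) = C1*exp(k*exp(-x))


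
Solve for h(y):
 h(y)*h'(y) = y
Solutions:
 h(y) = -sqrt(C1 + y^2)
 h(y) = sqrt(C1 + y^2)


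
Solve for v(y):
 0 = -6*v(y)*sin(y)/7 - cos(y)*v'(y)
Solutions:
 v(y) = C1*cos(y)^(6/7)


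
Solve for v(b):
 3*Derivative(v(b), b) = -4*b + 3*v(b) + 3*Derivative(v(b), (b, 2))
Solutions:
 v(b) = 4*b/3 + (C1*sin(sqrt(3)*b/2) + C2*cos(sqrt(3)*b/2))*exp(b/2) + 4/3


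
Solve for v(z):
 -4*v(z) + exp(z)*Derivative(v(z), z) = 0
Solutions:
 v(z) = C1*exp(-4*exp(-z))


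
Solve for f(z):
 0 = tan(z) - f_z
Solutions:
 f(z) = C1 - log(cos(z))


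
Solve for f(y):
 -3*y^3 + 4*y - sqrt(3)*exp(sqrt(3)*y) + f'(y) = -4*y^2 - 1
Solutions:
 f(y) = C1 + 3*y^4/4 - 4*y^3/3 - 2*y^2 - y + exp(sqrt(3)*y)


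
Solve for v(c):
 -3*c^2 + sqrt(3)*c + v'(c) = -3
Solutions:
 v(c) = C1 + c^3 - sqrt(3)*c^2/2 - 3*c


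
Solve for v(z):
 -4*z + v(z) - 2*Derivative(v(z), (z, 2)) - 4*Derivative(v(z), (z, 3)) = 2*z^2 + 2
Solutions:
 v(z) = C3*exp(z/2) + 2*z^2 + 4*z + (C1*sin(z/2) + C2*cos(z/2))*exp(-z/2) + 10


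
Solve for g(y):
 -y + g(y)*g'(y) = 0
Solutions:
 g(y) = -sqrt(C1 + y^2)
 g(y) = sqrt(C1 + y^2)


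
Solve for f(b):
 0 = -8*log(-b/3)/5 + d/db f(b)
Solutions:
 f(b) = C1 + 8*b*log(-b)/5 + 8*b*(-log(3) - 1)/5


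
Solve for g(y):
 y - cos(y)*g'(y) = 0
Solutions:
 g(y) = C1 + Integral(y/cos(y), y)


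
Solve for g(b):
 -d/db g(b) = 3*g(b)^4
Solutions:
 g(b) = (-3^(2/3) - 3*3^(1/6)*I)*(1/(C1 + 3*b))^(1/3)/6
 g(b) = (-3^(2/3) + 3*3^(1/6)*I)*(1/(C1 + 3*b))^(1/3)/6
 g(b) = (1/(C1 + 9*b))^(1/3)


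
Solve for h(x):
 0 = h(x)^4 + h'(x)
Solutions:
 h(x) = (-3^(2/3) - 3*3^(1/6)*I)*(1/(C1 + x))^(1/3)/6
 h(x) = (-3^(2/3) + 3*3^(1/6)*I)*(1/(C1 + x))^(1/3)/6
 h(x) = (1/(C1 + 3*x))^(1/3)


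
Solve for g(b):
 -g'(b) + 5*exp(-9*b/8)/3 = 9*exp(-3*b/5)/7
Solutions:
 g(b) = C1 + 15*exp(-3*b/5)/7 - 40*exp(-9*b/8)/27


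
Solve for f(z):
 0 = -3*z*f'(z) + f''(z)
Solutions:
 f(z) = C1 + C2*erfi(sqrt(6)*z/2)


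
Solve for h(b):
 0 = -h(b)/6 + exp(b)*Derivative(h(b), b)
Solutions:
 h(b) = C1*exp(-exp(-b)/6)


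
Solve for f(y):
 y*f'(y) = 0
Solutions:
 f(y) = C1


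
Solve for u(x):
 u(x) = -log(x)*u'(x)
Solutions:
 u(x) = C1*exp(-li(x))


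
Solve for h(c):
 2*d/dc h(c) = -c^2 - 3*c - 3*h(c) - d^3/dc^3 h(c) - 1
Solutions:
 h(c) = C3*exp(-c) - c^2/3 - 5*c/9 + (C1*sin(sqrt(11)*c/2) + C2*cos(sqrt(11)*c/2))*exp(c/2) + 1/27


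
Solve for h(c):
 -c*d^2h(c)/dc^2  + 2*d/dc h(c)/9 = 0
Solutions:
 h(c) = C1 + C2*c^(11/9)


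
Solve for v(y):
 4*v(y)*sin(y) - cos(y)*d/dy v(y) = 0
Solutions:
 v(y) = C1/cos(y)^4


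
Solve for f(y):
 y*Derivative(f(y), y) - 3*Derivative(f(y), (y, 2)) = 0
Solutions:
 f(y) = C1 + C2*erfi(sqrt(6)*y/6)


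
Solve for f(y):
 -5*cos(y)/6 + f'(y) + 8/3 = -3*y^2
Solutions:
 f(y) = C1 - y^3 - 8*y/3 + 5*sin(y)/6


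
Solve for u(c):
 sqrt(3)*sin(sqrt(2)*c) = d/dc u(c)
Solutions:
 u(c) = C1 - sqrt(6)*cos(sqrt(2)*c)/2


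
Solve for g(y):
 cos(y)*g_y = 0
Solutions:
 g(y) = C1


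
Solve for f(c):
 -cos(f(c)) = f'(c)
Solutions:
 f(c) = pi - asin((C1 + exp(2*c))/(C1 - exp(2*c)))
 f(c) = asin((C1 + exp(2*c))/(C1 - exp(2*c)))


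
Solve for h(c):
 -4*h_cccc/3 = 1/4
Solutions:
 h(c) = C1 + C2*c + C3*c^2 + C4*c^3 - c^4/128


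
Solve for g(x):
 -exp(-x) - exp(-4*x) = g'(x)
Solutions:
 g(x) = C1 + exp(-x) + exp(-4*x)/4


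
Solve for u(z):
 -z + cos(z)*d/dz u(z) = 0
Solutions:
 u(z) = C1 + Integral(z/cos(z), z)


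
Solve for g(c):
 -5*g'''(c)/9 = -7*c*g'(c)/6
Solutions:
 g(c) = C1 + Integral(C2*airyai(10^(2/3)*21^(1/3)*c/10) + C3*airybi(10^(2/3)*21^(1/3)*c/10), c)


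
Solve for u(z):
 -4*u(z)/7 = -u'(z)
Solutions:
 u(z) = C1*exp(4*z/7)


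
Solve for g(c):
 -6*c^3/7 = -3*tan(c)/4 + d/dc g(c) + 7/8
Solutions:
 g(c) = C1 - 3*c^4/14 - 7*c/8 - 3*log(cos(c))/4


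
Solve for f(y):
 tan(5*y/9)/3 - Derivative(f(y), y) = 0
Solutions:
 f(y) = C1 - 3*log(cos(5*y/9))/5


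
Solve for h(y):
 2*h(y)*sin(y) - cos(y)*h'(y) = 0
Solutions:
 h(y) = C1/cos(y)^2


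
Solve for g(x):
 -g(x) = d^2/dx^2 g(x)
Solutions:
 g(x) = C1*sin(x) + C2*cos(x)


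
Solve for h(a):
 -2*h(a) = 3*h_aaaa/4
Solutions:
 h(a) = (C1*sin(2^(1/4)*3^(3/4)*a/3) + C2*cos(2^(1/4)*3^(3/4)*a/3))*exp(-2^(1/4)*3^(3/4)*a/3) + (C3*sin(2^(1/4)*3^(3/4)*a/3) + C4*cos(2^(1/4)*3^(3/4)*a/3))*exp(2^(1/4)*3^(3/4)*a/3)


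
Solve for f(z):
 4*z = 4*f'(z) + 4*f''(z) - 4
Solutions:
 f(z) = C1 + C2*exp(-z) + z^2/2


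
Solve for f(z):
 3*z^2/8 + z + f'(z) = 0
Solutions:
 f(z) = C1 - z^3/8 - z^2/2


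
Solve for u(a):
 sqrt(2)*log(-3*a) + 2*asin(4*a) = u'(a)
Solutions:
 u(a) = C1 + sqrt(2)*a*(log(-a) - 1) + 2*a*asin(4*a) + sqrt(2)*a*log(3) + sqrt(1 - 16*a^2)/2


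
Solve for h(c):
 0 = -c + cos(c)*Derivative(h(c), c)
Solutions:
 h(c) = C1 + Integral(c/cos(c), c)


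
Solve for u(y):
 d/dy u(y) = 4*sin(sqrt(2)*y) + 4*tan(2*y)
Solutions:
 u(y) = C1 - 2*log(cos(2*y)) - 2*sqrt(2)*cos(sqrt(2)*y)


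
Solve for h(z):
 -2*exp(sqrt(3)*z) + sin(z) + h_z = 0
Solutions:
 h(z) = C1 + 2*sqrt(3)*exp(sqrt(3)*z)/3 + cos(z)


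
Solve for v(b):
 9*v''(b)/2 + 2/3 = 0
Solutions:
 v(b) = C1 + C2*b - 2*b^2/27


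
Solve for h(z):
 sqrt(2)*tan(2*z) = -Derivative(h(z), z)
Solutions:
 h(z) = C1 + sqrt(2)*log(cos(2*z))/2


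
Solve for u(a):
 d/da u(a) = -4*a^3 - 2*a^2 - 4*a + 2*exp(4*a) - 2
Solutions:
 u(a) = C1 - a^4 - 2*a^3/3 - 2*a^2 - 2*a + exp(4*a)/2


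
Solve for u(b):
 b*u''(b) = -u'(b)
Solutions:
 u(b) = C1 + C2*log(b)


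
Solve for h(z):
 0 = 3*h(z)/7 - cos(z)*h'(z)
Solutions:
 h(z) = C1*(sin(z) + 1)^(3/14)/(sin(z) - 1)^(3/14)


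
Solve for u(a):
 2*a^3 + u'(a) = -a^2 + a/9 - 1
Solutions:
 u(a) = C1 - a^4/2 - a^3/3 + a^2/18 - a


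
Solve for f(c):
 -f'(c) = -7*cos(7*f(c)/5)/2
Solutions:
 -7*c/2 - 5*log(sin(7*f(c)/5) - 1)/14 + 5*log(sin(7*f(c)/5) + 1)/14 = C1


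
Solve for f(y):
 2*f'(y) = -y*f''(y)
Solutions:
 f(y) = C1 + C2/y


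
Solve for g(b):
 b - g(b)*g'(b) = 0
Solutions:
 g(b) = -sqrt(C1 + b^2)
 g(b) = sqrt(C1 + b^2)


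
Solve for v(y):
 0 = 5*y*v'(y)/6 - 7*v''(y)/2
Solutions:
 v(y) = C1 + C2*erfi(sqrt(210)*y/42)


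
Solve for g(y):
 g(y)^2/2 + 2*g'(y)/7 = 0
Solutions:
 g(y) = 4/(C1 + 7*y)


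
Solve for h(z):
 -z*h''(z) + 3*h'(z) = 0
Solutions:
 h(z) = C1 + C2*z^4


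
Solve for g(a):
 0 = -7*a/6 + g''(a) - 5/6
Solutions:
 g(a) = C1 + C2*a + 7*a^3/36 + 5*a^2/12


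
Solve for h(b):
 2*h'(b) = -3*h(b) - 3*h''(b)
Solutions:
 h(b) = (C1*sin(2*sqrt(2)*b/3) + C2*cos(2*sqrt(2)*b/3))*exp(-b/3)


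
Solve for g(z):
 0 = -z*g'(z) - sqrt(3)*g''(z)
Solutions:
 g(z) = C1 + C2*erf(sqrt(2)*3^(3/4)*z/6)


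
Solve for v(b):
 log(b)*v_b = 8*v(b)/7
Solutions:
 v(b) = C1*exp(8*li(b)/7)


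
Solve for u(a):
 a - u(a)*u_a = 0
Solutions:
 u(a) = -sqrt(C1 + a^2)
 u(a) = sqrt(C1 + a^2)


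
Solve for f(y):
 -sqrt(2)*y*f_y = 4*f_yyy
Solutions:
 f(y) = C1 + Integral(C2*airyai(-sqrt(2)*y/2) + C3*airybi(-sqrt(2)*y/2), y)


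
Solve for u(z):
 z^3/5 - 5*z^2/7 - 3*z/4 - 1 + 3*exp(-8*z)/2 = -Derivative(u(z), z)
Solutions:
 u(z) = C1 - z^4/20 + 5*z^3/21 + 3*z^2/8 + z + 3*exp(-8*z)/16


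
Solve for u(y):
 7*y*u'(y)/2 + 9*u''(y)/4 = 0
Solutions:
 u(y) = C1 + C2*erf(sqrt(7)*y/3)


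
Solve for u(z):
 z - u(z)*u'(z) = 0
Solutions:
 u(z) = -sqrt(C1 + z^2)
 u(z) = sqrt(C1 + z^2)


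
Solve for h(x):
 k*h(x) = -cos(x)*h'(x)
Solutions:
 h(x) = C1*exp(k*(log(sin(x) - 1) - log(sin(x) + 1))/2)


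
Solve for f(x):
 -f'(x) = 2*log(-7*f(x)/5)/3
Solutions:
 3*Integral(1/(log(-_y) - log(5) + log(7)), (_y, f(x)))/2 = C1 - x


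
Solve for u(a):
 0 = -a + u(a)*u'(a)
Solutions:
 u(a) = -sqrt(C1 + a^2)
 u(a) = sqrt(C1 + a^2)


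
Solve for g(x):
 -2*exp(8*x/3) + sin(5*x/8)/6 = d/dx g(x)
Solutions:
 g(x) = C1 - 3*exp(8*x/3)/4 - 4*cos(5*x/8)/15


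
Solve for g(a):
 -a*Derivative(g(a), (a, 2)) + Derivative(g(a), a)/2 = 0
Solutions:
 g(a) = C1 + C2*a^(3/2)


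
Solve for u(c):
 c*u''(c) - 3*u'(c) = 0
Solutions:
 u(c) = C1 + C2*c^4


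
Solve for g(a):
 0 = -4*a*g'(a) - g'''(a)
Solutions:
 g(a) = C1 + Integral(C2*airyai(-2^(2/3)*a) + C3*airybi(-2^(2/3)*a), a)


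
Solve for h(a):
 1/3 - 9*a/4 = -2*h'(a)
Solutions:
 h(a) = C1 + 9*a^2/16 - a/6


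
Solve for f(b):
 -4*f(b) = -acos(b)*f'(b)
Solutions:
 f(b) = C1*exp(4*Integral(1/acos(b), b))


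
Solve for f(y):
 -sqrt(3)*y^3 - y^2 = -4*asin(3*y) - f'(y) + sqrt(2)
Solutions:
 f(y) = C1 + sqrt(3)*y^4/4 + y^3/3 - 4*y*asin(3*y) + sqrt(2)*y - 4*sqrt(1 - 9*y^2)/3


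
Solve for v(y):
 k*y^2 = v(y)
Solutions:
 v(y) = k*y^2


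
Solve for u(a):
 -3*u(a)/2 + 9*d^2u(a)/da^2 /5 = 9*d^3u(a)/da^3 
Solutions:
 u(a) = C1*exp(a*(2*2^(2/3)/(15*sqrt(5585) + 1121)^(1/3) + 4 + 2^(1/3)*(15*sqrt(5585) + 1121)^(1/3))/60)*sin(2^(1/3)*sqrt(3)*a*(-(15*sqrt(5585) + 1121)^(1/3) + 2*2^(1/3)/(15*sqrt(5585) + 1121)^(1/3))/60) + C2*exp(a*(2*2^(2/3)/(15*sqrt(5585) + 1121)^(1/3) + 4 + 2^(1/3)*(15*sqrt(5585) + 1121)^(1/3))/60)*cos(2^(1/3)*sqrt(3)*a*(-(15*sqrt(5585) + 1121)^(1/3) + 2*2^(1/3)/(15*sqrt(5585) + 1121)^(1/3))/60) + C3*exp(a*(-2^(1/3)*(15*sqrt(5585) + 1121)^(1/3) - 2*2^(2/3)/(15*sqrt(5585) + 1121)^(1/3) + 2)/30)


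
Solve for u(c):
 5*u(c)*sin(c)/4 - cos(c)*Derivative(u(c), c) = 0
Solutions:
 u(c) = C1/cos(c)^(5/4)


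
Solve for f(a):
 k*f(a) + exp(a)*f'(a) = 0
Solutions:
 f(a) = C1*exp(k*exp(-a))


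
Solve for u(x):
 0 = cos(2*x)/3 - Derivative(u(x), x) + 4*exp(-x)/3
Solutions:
 u(x) = C1 + sin(2*x)/6 - 4*exp(-x)/3


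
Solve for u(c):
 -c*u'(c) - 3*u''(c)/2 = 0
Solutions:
 u(c) = C1 + C2*erf(sqrt(3)*c/3)


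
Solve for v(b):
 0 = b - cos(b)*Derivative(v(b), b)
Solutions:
 v(b) = C1 + Integral(b/cos(b), b)


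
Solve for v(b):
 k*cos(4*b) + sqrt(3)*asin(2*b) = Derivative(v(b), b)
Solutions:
 v(b) = C1 + k*sin(4*b)/4 + sqrt(3)*(b*asin(2*b) + sqrt(1 - 4*b^2)/2)


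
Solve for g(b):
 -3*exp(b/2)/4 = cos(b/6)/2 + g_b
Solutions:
 g(b) = C1 - 3*exp(b/2)/2 - 3*sin(b/6)


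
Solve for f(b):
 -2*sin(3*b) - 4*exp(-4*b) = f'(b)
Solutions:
 f(b) = C1 + 2*cos(3*b)/3 + exp(-4*b)


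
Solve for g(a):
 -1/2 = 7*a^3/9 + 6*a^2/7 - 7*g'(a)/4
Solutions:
 g(a) = C1 + a^4/9 + 8*a^3/49 + 2*a/7


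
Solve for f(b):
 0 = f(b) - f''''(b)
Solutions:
 f(b) = C1*exp(-b) + C2*exp(b) + C3*sin(b) + C4*cos(b)


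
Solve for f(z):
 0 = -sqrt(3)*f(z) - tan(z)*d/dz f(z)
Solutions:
 f(z) = C1/sin(z)^(sqrt(3))


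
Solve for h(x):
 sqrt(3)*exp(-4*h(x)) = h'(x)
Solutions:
 h(x) = log(-I*(C1 + 4*sqrt(3)*x)^(1/4))
 h(x) = log(I*(C1 + 4*sqrt(3)*x)^(1/4))
 h(x) = log(-(C1 + 4*sqrt(3)*x)^(1/4))
 h(x) = log(C1 + 4*sqrt(3)*x)/4


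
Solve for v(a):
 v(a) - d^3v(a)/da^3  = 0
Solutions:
 v(a) = C3*exp(a) + (C1*sin(sqrt(3)*a/2) + C2*cos(sqrt(3)*a/2))*exp(-a/2)


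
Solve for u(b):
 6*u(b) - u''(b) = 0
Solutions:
 u(b) = C1*exp(-sqrt(6)*b) + C2*exp(sqrt(6)*b)


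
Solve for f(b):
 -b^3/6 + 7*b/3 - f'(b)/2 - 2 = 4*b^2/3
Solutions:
 f(b) = C1 - b^4/12 - 8*b^3/9 + 7*b^2/3 - 4*b


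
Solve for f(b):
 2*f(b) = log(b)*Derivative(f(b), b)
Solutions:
 f(b) = C1*exp(2*li(b))


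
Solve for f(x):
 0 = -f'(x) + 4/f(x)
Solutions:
 f(x) = -sqrt(C1 + 8*x)
 f(x) = sqrt(C1 + 8*x)


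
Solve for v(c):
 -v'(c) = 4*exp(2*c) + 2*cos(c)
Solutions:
 v(c) = C1 - 2*exp(2*c) - 2*sin(c)


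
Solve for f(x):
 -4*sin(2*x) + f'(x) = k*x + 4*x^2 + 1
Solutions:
 f(x) = C1 + k*x^2/2 + 4*x^3/3 + x - 2*cos(2*x)


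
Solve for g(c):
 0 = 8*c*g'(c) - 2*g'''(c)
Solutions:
 g(c) = C1 + Integral(C2*airyai(2^(2/3)*c) + C3*airybi(2^(2/3)*c), c)


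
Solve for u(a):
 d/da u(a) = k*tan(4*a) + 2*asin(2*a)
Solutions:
 u(a) = C1 + 2*a*asin(2*a) - k*log(cos(4*a))/4 + sqrt(1 - 4*a^2)


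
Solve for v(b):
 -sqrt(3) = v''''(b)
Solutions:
 v(b) = C1 + C2*b + C3*b^2 + C4*b^3 - sqrt(3)*b^4/24


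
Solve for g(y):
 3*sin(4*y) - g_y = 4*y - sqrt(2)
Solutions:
 g(y) = C1 - 2*y^2 + sqrt(2)*y - 3*cos(4*y)/4


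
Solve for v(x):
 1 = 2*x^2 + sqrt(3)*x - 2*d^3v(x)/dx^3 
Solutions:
 v(x) = C1 + C2*x + C3*x^2 + x^5/60 + sqrt(3)*x^4/48 - x^3/12


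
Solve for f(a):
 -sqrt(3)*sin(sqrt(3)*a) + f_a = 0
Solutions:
 f(a) = C1 - cos(sqrt(3)*a)


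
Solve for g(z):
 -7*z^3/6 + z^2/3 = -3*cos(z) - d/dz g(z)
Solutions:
 g(z) = C1 + 7*z^4/24 - z^3/9 - 3*sin(z)


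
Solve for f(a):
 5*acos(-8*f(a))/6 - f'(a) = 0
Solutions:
 Integral(1/acos(-8*_y), (_y, f(a))) = C1 + 5*a/6


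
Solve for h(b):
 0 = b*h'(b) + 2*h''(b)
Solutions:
 h(b) = C1 + C2*erf(b/2)


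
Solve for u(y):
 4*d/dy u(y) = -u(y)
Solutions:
 u(y) = C1*exp(-y/4)


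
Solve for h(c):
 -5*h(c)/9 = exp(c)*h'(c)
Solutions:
 h(c) = C1*exp(5*exp(-c)/9)


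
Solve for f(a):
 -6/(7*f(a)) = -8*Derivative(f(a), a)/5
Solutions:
 f(a) = -sqrt(C1 + 210*a)/14
 f(a) = sqrt(C1 + 210*a)/14


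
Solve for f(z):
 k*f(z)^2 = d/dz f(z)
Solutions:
 f(z) = -1/(C1 + k*z)


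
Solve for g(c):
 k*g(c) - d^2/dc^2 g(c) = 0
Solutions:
 g(c) = C1*exp(-c*sqrt(k)) + C2*exp(c*sqrt(k))


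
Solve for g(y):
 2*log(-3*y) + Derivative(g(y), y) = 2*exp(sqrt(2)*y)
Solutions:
 g(y) = C1 - 2*y*log(-y) + 2*y*(1 - log(3)) + sqrt(2)*exp(sqrt(2)*y)


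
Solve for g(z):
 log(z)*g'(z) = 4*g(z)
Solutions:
 g(z) = C1*exp(4*li(z))


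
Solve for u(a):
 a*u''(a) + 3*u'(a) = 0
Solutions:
 u(a) = C1 + C2/a^2


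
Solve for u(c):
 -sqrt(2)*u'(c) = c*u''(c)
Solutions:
 u(c) = C1 + C2*c^(1 - sqrt(2))


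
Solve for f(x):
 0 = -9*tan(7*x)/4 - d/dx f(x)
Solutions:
 f(x) = C1 + 9*log(cos(7*x))/28


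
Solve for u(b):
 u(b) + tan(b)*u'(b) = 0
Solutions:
 u(b) = C1/sin(b)


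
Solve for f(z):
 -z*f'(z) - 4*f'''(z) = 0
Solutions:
 f(z) = C1 + Integral(C2*airyai(-2^(1/3)*z/2) + C3*airybi(-2^(1/3)*z/2), z)


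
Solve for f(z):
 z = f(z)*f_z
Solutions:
 f(z) = -sqrt(C1 + z^2)
 f(z) = sqrt(C1 + z^2)


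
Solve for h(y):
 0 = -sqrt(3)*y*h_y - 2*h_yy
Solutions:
 h(y) = C1 + C2*erf(3^(1/4)*y/2)


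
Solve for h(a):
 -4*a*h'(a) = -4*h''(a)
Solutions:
 h(a) = C1 + C2*erfi(sqrt(2)*a/2)


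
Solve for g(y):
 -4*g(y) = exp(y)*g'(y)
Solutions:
 g(y) = C1*exp(4*exp(-y))


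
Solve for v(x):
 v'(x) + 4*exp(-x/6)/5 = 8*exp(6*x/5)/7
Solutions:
 v(x) = C1 + 20*exp(6*x/5)/21 + 24*exp(-x/6)/5


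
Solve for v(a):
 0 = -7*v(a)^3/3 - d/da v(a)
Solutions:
 v(a) = -sqrt(6)*sqrt(-1/(C1 - 7*a))/2
 v(a) = sqrt(6)*sqrt(-1/(C1 - 7*a))/2


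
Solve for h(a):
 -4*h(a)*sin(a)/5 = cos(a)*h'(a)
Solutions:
 h(a) = C1*cos(a)^(4/5)


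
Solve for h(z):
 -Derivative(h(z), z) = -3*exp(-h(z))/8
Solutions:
 h(z) = log(C1 + 3*z/8)


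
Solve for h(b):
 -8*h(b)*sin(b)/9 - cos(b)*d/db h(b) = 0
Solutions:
 h(b) = C1*cos(b)^(8/9)


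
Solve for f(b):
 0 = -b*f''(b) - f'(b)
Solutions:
 f(b) = C1 + C2*log(b)


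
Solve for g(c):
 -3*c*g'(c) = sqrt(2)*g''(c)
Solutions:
 g(c) = C1 + C2*erf(2^(1/4)*sqrt(3)*c/2)


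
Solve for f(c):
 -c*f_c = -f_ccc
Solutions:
 f(c) = C1 + Integral(C2*airyai(c) + C3*airybi(c), c)


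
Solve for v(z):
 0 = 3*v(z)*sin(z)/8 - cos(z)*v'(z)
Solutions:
 v(z) = C1/cos(z)^(3/8)


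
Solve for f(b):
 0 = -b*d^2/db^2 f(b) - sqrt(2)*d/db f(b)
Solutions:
 f(b) = C1 + C2*b^(1 - sqrt(2))


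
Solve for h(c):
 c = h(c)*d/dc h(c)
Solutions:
 h(c) = -sqrt(C1 + c^2)
 h(c) = sqrt(C1 + c^2)


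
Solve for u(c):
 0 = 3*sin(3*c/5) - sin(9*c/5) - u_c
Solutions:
 u(c) = C1 - 5*cos(3*c/5) + 5*cos(9*c/5)/9


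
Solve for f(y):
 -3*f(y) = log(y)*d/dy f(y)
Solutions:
 f(y) = C1*exp(-3*li(y))


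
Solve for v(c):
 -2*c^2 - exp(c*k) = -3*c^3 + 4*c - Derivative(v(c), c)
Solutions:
 v(c) = C1 - 3*c^4/4 + 2*c^3/3 + 2*c^2 + exp(c*k)/k


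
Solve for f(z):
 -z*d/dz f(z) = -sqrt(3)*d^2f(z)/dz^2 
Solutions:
 f(z) = C1 + C2*erfi(sqrt(2)*3^(3/4)*z/6)


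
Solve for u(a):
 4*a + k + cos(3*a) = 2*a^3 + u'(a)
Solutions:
 u(a) = C1 - a^4/2 + 2*a^2 + a*k + sin(3*a)/3


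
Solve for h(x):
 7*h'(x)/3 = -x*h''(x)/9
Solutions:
 h(x) = C1 + C2/x^20


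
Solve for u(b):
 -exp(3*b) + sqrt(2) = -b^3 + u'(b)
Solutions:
 u(b) = C1 + b^4/4 + sqrt(2)*b - exp(3*b)/3


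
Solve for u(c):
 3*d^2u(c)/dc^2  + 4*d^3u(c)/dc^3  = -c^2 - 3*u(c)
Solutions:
 u(c) = C1*exp(c*(-2 + (4*sqrt(39) + 25)^(-1/3) + (4*sqrt(39) + 25)^(1/3))/8)*sin(sqrt(3)*c*(-(4*sqrt(39) + 25)^(1/3) + (4*sqrt(39) + 25)^(-1/3))/8) + C2*exp(c*(-2 + (4*sqrt(39) + 25)^(-1/3) + (4*sqrt(39) + 25)^(1/3))/8)*cos(sqrt(3)*c*(-(4*sqrt(39) + 25)^(1/3) + (4*sqrt(39) + 25)^(-1/3))/8) + C3*exp(-c*((4*sqrt(39) + 25)^(-1/3) + 1 + (4*sqrt(39) + 25)^(1/3))/4) - c^2/3 + 2/3


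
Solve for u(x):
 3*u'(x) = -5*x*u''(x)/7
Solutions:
 u(x) = C1 + C2/x^(16/5)


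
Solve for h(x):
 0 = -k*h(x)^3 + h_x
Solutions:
 h(x) = -sqrt(2)*sqrt(-1/(C1 + k*x))/2
 h(x) = sqrt(2)*sqrt(-1/(C1 + k*x))/2


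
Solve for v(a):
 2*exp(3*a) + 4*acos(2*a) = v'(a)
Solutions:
 v(a) = C1 + 4*a*acos(2*a) - 2*sqrt(1 - 4*a^2) + 2*exp(3*a)/3


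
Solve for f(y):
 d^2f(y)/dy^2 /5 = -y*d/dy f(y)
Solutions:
 f(y) = C1 + C2*erf(sqrt(10)*y/2)


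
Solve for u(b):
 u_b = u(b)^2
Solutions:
 u(b) = -1/(C1 + b)


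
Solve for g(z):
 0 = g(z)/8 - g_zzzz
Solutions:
 g(z) = C1*exp(-2^(1/4)*z/2) + C2*exp(2^(1/4)*z/2) + C3*sin(2^(1/4)*z/2) + C4*cos(2^(1/4)*z/2)


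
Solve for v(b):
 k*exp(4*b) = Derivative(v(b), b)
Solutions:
 v(b) = C1 + k*exp(4*b)/4


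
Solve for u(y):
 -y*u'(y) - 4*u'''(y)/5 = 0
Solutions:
 u(y) = C1 + Integral(C2*airyai(-10^(1/3)*y/2) + C3*airybi(-10^(1/3)*y/2), y)


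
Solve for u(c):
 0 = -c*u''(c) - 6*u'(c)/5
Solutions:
 u(c) = C1 + C2/c^(1/5)


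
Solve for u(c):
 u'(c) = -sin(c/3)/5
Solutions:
 u(c) = C1 + 3*cos(c/3)/5


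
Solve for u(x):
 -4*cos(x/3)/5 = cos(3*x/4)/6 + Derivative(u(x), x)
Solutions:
 u(x) = C1 - 12*sin(x/3)/5 - 2*sin(3*x/4)/9


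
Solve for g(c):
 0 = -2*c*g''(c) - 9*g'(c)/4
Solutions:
 g(c) = C1 + C2/c^(1/8)


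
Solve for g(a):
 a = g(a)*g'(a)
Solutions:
 g(a) = -sqrt(C1 + a^2)
 g(a) = sqrt(C1 + a^2)


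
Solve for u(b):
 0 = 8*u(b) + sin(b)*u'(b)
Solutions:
 u(b) = C1*(cos(b)^4 + 4*cos(b)^3 + 6*cos(b)^2 + 4*cos(b) + 1)/(cos(b)^4 - 4*cos(b)^3 + 6*cos(b)^2 - 4*cos(b) + 1)


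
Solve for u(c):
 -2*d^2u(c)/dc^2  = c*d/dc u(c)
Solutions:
 u(c) = C1 + C2*erf(c/2)


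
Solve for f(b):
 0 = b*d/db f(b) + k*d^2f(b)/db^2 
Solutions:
 f(b) = C1 + C2*sqrt(k)*erf(sqrt(2)*b*sqrt(1/k)/2)


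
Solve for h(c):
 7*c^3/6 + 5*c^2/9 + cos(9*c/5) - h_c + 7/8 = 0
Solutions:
 h(c) = C1 + 7*c^4/24 + 5*c^3/27 + 7*c/8 + 5*sin(9*c/5)/9


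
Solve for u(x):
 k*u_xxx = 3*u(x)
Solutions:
 u(x) = C1*exp(3^(1/3)*x*(1/k)^(1/3)) + C2*exp(x*(-3^(1/3) + 3^(5/6)*I)*(1/k)^(1/3)/2) + C3*exp(-x*(3^(1/3) + 3^(5/6)*I)*(1/k)^(1/3)/2)


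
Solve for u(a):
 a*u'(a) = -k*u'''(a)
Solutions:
 u(a) = C1 + Integral(C2*airyai(a*(-1/k)^(1/3)) + C3*airybi(a*(-1/k)^(1/3)), a)


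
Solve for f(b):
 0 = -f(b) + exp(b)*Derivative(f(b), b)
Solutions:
 f(b) = C1*exp(-exp(-b))


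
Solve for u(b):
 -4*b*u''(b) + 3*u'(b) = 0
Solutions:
 u(b) = C1 + C2*b^(7/4)


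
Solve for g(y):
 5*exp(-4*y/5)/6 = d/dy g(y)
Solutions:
 g(y) = C1 - 25*exp(-4*y/5)/24


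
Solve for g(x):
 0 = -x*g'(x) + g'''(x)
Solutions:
 g(x) = C1 + Integral(C2*airyai(x) + C3*airybi(x), x)


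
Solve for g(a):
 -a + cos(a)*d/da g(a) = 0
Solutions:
 g(a) = C1 + Integral(a/cos(a), a)


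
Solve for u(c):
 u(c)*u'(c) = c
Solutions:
 u(c) = -sqrt(C1 + c^2)
 u(c) = sqrt(C1 + c^2)


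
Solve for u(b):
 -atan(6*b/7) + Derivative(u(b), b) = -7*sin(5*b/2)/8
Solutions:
 u(b) = C1 + b*atan(6*b/7) - 7*log(36*b^2 + 49)/12 + 7*cos(5*b/2)/20


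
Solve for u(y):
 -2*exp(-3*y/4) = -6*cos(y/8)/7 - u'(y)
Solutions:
 u(y) = C1 - 48*sin(y/8)/7 - 8*exp(-3*y/4)/3


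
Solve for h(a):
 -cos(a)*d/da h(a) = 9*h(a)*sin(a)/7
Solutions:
 h(a) = C1*cos(a)^(9/7)


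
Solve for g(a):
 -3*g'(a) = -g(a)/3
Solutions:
 g(a) = C1*exp(a/9)


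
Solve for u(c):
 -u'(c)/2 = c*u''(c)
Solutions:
 u(c) = C1 + C2*sqrt(c)


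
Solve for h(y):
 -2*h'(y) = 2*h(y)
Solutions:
 h(y) = C1*exp(-y)


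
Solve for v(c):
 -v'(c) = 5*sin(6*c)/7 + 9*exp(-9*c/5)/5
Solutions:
 v(c) = C1 + 5*cos(6*c)/42 + exp(-9*c/5)


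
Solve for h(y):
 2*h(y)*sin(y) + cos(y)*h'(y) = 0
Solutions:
 h(y) = C1*cos(y)^2


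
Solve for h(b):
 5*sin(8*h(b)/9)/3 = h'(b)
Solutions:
 -5*b/3 + 9*log(cos(8*h(b)/9) - 1)/16 - 9*log(cos(8*h(b)/9) + 1)/16 = C1


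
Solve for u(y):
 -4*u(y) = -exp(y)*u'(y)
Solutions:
 u(y) = C1*exp(-4*exp(-y))


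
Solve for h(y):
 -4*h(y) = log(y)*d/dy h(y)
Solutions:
 h(y) = C1*exp(-4*li(y))


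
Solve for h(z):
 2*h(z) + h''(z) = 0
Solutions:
 h(z) = C1*sin(sqrt(2)*z) + C2*cos(sqrt(2)*z)


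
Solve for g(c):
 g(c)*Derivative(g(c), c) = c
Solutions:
 g(c) = -sqrt(C1 + c^2)
 g(c) = sqrt(C1 + c^2)


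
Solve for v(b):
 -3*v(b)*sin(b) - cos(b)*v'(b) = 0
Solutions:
 v(b) = C1*cos(b)^3


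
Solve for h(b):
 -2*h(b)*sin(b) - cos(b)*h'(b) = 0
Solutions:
 h(b) = C1*cos(b)^2


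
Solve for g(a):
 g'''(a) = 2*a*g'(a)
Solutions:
 g(a) = C1 + Integral(C2*airyai(2^(1/3)*a) + C3*airybi(2^(1/3)*a), a)


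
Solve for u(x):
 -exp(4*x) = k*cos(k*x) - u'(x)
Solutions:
 u(x) = C1 + exp(4*x)/4 + sin(k*x)


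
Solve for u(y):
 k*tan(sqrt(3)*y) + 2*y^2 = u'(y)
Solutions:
 u(y) = C1 - sqrt(3)*k*log(cos(sqrt(3)*y))/3 + 2*y^3/3


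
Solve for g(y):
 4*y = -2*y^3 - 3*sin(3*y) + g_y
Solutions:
 g(y) = C1 + y^4/2 + 2*y^2 - cos(3*y)


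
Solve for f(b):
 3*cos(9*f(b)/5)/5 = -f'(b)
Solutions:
 3*b/5 - 5*log(sin(9*f(b)/5) - 1)/18 + 5*log(sin(9*f(b)/5) + 1)/18 = C1


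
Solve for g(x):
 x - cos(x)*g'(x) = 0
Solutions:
 g(x) = C1 + Integral(x/cos(x), x)


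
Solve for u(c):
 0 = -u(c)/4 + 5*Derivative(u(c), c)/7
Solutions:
 u(c) = C1*exp(7*c/20)


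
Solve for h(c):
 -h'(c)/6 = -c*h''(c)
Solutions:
 h(c) = C1 + C2*c^(7/6)


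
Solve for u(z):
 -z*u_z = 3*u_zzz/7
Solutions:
 u(z) = C1 + Integral(C2*airyai(-3^(2/3)*7^(1/3)*z/3) + C3*airybi(-3^(2/3)*7^(1/3)*z/3), z)


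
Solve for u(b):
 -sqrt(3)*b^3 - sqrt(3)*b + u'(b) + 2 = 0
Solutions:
 u(b) = C1 + sqrt(3)*b^4/4 + sqrt(3)*b^2/2 - 2*b


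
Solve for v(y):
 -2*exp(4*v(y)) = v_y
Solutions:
 v(y) = log(-I*(1/(C1 + 8*y))^(1/4))
 v(y) = log(I*(1/(C1 + 8*y))^(1/4))
 v(y) = log(-(1/(C1 + 8*y))^(1/4))
 v(y) = log(1/(C1 + 8*y))/4


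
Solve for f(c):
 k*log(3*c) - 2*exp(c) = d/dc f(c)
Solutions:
 f(c) = C1 + c*k*log(c) + c*k*(-1 + log(3)) - 2*exp(c)


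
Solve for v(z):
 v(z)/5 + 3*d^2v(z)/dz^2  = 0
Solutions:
 v(z) = C1*sin(sqrt(15)*z/15) + C2*cos(sqrt(15)*z/15)


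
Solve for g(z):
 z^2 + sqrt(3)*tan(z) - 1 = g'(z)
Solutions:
 g(z) = C1 + z^3/3 - z - sqrt(3)*log(cos(z))


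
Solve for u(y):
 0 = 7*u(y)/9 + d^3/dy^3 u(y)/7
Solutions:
 u(y) = C3*exp(-3^(1/3)*7^(2/3)*y/3) + (C1*sin(3^(5/6)*7^(2/3)*y/6) + C2*cos(3^(5/6)*7^(2/3)*y/6))*exp(3^(1/3)*7^(2/3)*y/6)


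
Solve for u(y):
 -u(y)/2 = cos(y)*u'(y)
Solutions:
 u(y) = C1*(sin(y) - 1)^(1/4)/(sin(y) + 1)^(1/4)


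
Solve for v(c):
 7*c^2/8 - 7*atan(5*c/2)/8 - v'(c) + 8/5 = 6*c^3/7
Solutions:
 v(c) = C1 - 3*c^4/14 + 7*c^3/24 - 7*c*atan(5*c/2)/8 + 8*c/5 + 7*log(25*c^2 + 4)/40


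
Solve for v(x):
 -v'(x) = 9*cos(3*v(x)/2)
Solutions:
 v(x) = -2*asin((C1 + exp(27*x))/(C1 - exp(27*x)))/3 + 2*pi/3
 v(x) = 2*asin((C1 + exp(27*x))/(C1 - exp(27*x)))/3


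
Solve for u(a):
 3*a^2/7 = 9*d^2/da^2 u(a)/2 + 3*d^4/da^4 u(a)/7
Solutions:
 u(a) = C1 + C2*a + C3*sin(sqrt(42)*a/2) + C4*cos(sqrt(42)*a/2) + a^4/126 - 4*a^2/441


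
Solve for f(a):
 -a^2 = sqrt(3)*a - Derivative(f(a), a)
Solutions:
 f(a) = C1 + a^3/3 + sqrt(3)*a^2/2


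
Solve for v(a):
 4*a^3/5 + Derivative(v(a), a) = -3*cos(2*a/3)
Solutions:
 v(a) = C1 - a^4/5 - 9*sin(2*a/3)/2


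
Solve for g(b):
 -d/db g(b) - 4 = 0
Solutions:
 g(b) = C1 - 4*b


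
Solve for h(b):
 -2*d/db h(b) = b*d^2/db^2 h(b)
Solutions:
 h(b) = C1 + C2/b


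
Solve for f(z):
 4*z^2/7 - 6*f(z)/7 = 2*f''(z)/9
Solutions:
 f(z) = C1*sin(3*sqrt(21)*z/7) + C2*cos(3*sqrt(21)*z/7) + 2*z^2/3 - 28/81


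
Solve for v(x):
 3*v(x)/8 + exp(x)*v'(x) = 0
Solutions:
 v(x) = C1*exp(3*exp(-x)/8)


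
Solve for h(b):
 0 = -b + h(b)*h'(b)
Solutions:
 h(b) = -sqrt(C1 + b^2)
 h(b) = sqrt(C1 + b^2)


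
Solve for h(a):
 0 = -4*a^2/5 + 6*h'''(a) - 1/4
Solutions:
 h(a) = C1 + C2*a + C3*a^2 + a^5/450 + a^3/144


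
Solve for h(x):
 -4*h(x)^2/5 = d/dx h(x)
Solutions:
 h(x) = 5/(C1 + 4*x)


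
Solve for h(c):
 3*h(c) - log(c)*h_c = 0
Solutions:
 h(c) = C1*exp(3*li(c))


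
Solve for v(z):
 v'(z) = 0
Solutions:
 v(z) = C1


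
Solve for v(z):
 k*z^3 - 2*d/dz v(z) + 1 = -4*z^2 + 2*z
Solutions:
 v(z) = C1 + k*z^4/8 + 2*z^3/3 - z^2/2 + z/2


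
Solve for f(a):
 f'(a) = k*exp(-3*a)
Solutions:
 f(a) = C1 - k*exp(-3*a)/3


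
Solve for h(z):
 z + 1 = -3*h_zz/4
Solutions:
 h(z) = C1 + C2*z - 2*z^3/9 - 2*z^2/3


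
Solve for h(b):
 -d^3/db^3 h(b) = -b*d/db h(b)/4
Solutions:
 h(b) = C1 + Integral(C2*airyai(2^(1/3)*b/2) + C3*airybi(2^(1/3)*b/2), b)


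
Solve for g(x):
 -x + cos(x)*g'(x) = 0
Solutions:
 g(x) = C1 + Integral(x/cos(x), x)


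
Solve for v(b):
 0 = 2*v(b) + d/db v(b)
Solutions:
 v(b) = C1*exp(-2*b)


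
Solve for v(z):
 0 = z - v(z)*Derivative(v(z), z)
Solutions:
 v(z) = -sqrt(C1 + z^2)
 v(z) = sqrt(C1 + z^2)


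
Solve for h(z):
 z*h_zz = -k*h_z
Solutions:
 h(z) = C1 + z^(1 - re(k))*(C2*sin(log(z)*Abs(im(k))) + C3*cos(log(z)*im(k)))


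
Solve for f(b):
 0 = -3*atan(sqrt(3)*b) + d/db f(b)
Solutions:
 f(b) = C1 + 3*b*atan(sqrt(3)*b) - sqrt(3)*log(3*b^2 + 1)/2


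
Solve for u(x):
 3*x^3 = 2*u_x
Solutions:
 u(x) = C1 + 3*x^4/8


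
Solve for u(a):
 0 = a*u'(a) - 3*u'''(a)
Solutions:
 u(a) = C1 + Integral(C2*airyai(3^(2/3)*a/3) + C3*airybi(3^(2/3)*a/3), a)


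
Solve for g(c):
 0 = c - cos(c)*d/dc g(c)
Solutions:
 g(c) = C1 + Integral(c/cos(c), c)


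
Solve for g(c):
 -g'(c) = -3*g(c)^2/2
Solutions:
 g(c) = -2/(C1 + 3*c)


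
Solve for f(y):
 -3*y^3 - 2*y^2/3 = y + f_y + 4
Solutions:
 f(y) = C1 - 3*y^4/4 - 2*y^3/9 - y^2/2 - 4*y


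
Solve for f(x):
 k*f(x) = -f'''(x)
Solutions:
 f(x) = C1*exp(x*(-k)^(1/3)) + C2*exp(x*(-k)^(1/3)*(-1 + sqrt(3)*I)/2) + C3*exp(-x*(-k)^(1/3)*(1 + sqrt(3)*I)/2)


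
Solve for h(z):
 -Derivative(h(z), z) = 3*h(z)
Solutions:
 h(z) = C1*exp(-3*z)


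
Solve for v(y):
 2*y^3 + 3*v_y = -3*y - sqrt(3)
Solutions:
 v(y) = C1 - y^4/6 - y^2/2 - sqrt(3)*y/3


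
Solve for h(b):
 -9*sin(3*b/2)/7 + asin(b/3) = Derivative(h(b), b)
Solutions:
 h(b) = C1 + b*asin(b/3) + sqrt(9 - b^2) + 6*cos(3*b/2)/7


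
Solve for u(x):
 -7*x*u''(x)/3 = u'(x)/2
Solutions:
 u(x) = C1 + C2*x^(11/14)


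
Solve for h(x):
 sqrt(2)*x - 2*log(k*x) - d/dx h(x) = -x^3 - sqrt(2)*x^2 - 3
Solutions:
 h(x) = C1 + x^4/4 + sqrt(2)*x^3/3 + sqrt(2)*x^2/2 - 2*x*log(k*x) + 5*x


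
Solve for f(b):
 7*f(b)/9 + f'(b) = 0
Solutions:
 f(b) = C1*exp(-7*b/9)


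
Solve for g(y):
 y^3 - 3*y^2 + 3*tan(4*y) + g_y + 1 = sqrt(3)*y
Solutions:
 g(y) = C1 - y^4/4 + y^3 + sqrt(3)*y^2/2 - y + 3*log(cos(4*y))/4


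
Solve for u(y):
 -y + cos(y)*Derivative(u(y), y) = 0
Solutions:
 u(y) = C1 + Integral(y/cos(y), y)


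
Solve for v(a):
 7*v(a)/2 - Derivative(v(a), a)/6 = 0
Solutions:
 v(a) = C1*exp(21*a)


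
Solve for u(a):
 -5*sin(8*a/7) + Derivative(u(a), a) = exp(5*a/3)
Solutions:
 u(a) = C1 + 3*exp(5*a/3)/5 - 35*cos(8*a/7)/8


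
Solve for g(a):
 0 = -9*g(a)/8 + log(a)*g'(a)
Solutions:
 g(a) = C1*exp(9*li(a)/8)


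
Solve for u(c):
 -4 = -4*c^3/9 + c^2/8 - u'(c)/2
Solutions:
 u(c) = C1 - 2*c^4/9 + c^3/12 + 8*c


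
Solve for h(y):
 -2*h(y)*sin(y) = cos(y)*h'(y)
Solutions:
 h(y) = C1*cos(y)^2


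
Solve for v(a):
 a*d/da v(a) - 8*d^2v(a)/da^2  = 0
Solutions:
 v(a) = C1 + C2*erfi(a/4)


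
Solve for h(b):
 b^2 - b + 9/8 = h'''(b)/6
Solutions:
 h(b) = C1 + C2*b + C3*b^2 + b^5/10 - b^4/4 + 9*b^3/8


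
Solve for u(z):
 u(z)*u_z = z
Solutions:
 u(z) = -sqrt(C1 + z^2)
 u(z) = sqrt(C1 + z^2)


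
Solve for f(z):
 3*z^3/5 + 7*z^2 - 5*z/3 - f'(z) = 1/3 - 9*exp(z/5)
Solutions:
 f(z) = C1 + 3*z^4/20 + 7*z^3/3 - 5*z^2/6 - z/3 + 45*exp(z/5)


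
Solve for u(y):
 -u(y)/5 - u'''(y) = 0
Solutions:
 u(y) = C3*exp(-5^(2/3)*y/5) + (C1*sin(sqrt(3)*5^(2/3)*y/10) + C2*cos(sqrt(3)*5^(2/3)*y/10))*exp(5^(2/3)*y/10)


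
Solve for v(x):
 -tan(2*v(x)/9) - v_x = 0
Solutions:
 v(x) = -9*asin(C1*exp(-2*x/9))/2 + 9*pi/2
 v(x) = 9*asin(C1*exp(-2*x/9))/2


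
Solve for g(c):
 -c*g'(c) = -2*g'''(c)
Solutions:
 g(c) = C1 + Integral(C2*airyai(2^(2/3)*c/2) + C3*airybi(2^(2/3)*c/2), c)


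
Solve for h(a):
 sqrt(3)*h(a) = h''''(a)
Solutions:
 h(a) = C1*exp(-3^(1/8)*a) + C2*exp(3^(1/8)*a) + C3*sin(3^(1/8)*a) + C4*cos(3^(1/8)*a)


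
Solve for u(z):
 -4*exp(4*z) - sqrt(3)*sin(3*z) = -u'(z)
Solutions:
 u(z) = C1 + exp(4*z) - sqrt(3)*cos(3*z)/3


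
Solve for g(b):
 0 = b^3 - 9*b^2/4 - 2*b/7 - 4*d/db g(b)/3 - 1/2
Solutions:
 g(b) = C1 + 3*b^4/16 - 9*b^3/16 - 3*b^2/28 - 3*b/8


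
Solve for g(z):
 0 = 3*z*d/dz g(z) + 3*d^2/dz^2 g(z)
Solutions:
 g(z) = C1 + C2*erf(sqrt(2)*z/2)


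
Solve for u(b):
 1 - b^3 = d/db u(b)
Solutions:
 u(b) = C1 - b^4/4 + b


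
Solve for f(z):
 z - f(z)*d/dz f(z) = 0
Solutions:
 f(z) = -sqrt(C1 + z^2)
 f(z) = sqrt(C1 + z^2)


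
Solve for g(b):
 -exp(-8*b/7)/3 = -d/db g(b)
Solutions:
 g(b) = C1 - 7*exp(-8*b/7)/24


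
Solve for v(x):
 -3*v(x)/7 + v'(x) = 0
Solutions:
 v(x) = C1*exp(3*x/7)


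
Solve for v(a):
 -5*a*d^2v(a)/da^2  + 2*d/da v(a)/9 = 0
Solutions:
 v(a) = C1 + C2*a^(47/45)


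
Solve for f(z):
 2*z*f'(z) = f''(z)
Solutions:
 f(z) = C1 + C2*erfi(z)


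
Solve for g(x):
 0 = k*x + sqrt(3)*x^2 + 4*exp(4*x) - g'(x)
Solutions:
 g(x) = C1 + k*x^2/2 + sqrt(3)*x^3/3 + exp(4*x)


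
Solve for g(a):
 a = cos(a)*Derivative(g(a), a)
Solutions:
 g(a) = C1 + Integral(a/cos(a), a)


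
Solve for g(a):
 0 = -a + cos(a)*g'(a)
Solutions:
 g(a) = C1 + Integral(a/cos(a), a)


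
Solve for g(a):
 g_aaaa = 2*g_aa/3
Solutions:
 g(a) = C1 + C2*a + C3*exp(-sqrt(6)*a/3) + C4*exp(sqrt(6)*a/3)


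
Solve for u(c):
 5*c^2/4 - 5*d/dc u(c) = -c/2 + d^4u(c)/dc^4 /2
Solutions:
 u(c) = C1 + C4*exp(-10^(1/3)*c) + c^3/12 + c^2/20 + (C2*sin(10^(1/3)*sqrt(3)*c/2) + C3*cos(10^(1/3)*sqrt(3)*c/2))*exp(10^(1/3)*c/2)


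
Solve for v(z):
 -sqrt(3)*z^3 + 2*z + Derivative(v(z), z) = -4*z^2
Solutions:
 v(z) = C1 + sqrt(3)*z^4/4 - 4*z^3/3 - z^2


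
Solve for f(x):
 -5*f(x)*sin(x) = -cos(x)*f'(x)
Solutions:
 f(x) = C1/cos(x)^5


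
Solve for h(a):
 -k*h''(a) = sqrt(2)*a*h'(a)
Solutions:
 h(a) = C1 + C2*sqrt(k)*erf(2^(3/4)*a*sqrt(1/k)/2)


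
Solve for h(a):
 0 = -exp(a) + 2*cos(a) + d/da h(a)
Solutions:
 h(a) = C1 + exp(a) - 2*sin(a)


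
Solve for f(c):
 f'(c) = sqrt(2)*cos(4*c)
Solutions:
 f(c) = C1 + sqrt(2)*sin(4*c)/4


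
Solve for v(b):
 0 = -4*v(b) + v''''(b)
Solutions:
 v(b) = C1*exp(-sqrt(2)*b) + C2*exp(sqrt(2)*b) + C3*sin(sqrt(2)*b) + C4*cos(sqrt(2)*b)


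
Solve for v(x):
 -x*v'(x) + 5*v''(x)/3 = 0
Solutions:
 v(x) = C1 + C2*erfi(sqrt(30)*x/10)


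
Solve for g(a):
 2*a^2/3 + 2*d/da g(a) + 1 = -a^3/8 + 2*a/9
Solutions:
 g(a) = C1 - a^4/64 - a^3/9 + a^2/18 - a/2


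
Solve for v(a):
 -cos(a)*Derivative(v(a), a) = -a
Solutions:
 v(a) = C1 + Integral(a/cos(a), a)


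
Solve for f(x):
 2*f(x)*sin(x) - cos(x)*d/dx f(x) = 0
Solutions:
 f(x) = C1/cos(x)^2


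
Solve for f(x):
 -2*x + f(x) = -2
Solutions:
 f(x) = 2*x - 2


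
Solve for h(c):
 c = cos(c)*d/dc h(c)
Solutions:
 h(c) = C1 + Integral(c/cos(c), c)


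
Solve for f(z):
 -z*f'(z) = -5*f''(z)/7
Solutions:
 f(z) = C1 + C2*erfi(sqrt(70)*z/10)


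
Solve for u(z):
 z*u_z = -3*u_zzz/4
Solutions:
 u(z) = C1 + Integral(C2*airyai(-6^(2/3)*z/3) + C3*airybi(-6^(2/3)*z/3), z)


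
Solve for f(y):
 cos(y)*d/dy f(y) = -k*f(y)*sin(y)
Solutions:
 f(y) = C1*exp(k*log(cos(y)))


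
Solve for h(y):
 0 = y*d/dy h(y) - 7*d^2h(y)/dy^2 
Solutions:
 h(y) = C1 + C2*erfi(sqrt(14)*y/14)


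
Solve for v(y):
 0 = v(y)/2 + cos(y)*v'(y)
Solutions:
 v(y) = C1*(sin(y) - 1)^(1/4)/(sin(y) + 1)^(1/4)


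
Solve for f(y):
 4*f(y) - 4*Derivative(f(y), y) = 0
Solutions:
 f(y) = C1*exp(y)


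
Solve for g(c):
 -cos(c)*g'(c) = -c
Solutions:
 g(c) = C1 + Integral(c/cos(c), c)


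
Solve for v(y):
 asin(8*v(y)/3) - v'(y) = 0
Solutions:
 Integral(1/asin(8*_y/3), (_y, v(y))) = C1 + y


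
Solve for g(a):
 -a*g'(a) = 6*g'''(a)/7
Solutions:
 g(a) = C1 + Integral(C2*airyai(-6^(2/3)*7^(1/3)*a/6) + C3*airybi(-6^(2/3)*7^(1/3)*a/6), a)


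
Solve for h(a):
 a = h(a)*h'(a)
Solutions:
 h(a) = -sqrt(C1 + a^2)
 h(a) = sqrt(C1 + a^2)


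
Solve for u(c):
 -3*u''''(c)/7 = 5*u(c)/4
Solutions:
 u(c) = (C1*sin(3^(3/4)*35^(1/4)*c/6) + C2*cos(3^(3/4)*35^(1/4)*c/6))*exp(-3^(3/4)*35^(1/4)*c/6) + (C3*sin(3^(3/4)*35^(1/4)*c/6) + C4*cos(3^(3/4)*35^(1/4)*c/6))*exp(3^(3/4)*35^(1/4)*c/6)


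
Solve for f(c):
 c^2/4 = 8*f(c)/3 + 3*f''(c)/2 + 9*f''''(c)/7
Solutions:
 f(c) = 3*c^2/32 + (C1*sin(2^(3/4)*21^(1/4)*c*cos(atan(sqrt(2247)/21)/2)/3) + C2*cos(2^(3/4)*21^(1/4)*c*cos(atan(sqrt(2247)/21)/2)/3))*exp(-2^(3/4)*21^(1/4)*c*sin(atan(sqrt(2247)/21)/2)/3) + (C3*sin(2^(3/4)*21^(1/4)*c*cos(atan(sqrt(2247)/21)/2)/3) + C4*cos(2^(3/4)*21^(1/4)*c*cos(atan(sqrt(2247)/21)/2)/3))*exp(2^(3/4)*21^(1/4)*c*sin(atan(sqrt(2247)/21)/2)/3) - 27/256


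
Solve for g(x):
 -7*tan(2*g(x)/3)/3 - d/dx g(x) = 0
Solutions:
 g(x) = -3*asin(C1*exp(-14*x/9))/2 + 3*pi/2
 g(x) = 3*asin(C1*exp(-14*x/9))/2


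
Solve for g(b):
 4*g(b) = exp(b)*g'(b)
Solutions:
 g(b) = C1*exp(-4*exp(-b))


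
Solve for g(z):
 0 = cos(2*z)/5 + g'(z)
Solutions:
 g(z) = C1 - sin(2*z)/10


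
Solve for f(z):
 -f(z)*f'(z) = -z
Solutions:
 f(z) = -sqrt(C1 + z^2)
 f(z) = sqrt(C1 + z^2)


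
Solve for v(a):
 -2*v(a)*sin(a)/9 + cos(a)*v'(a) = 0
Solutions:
 v(a) = C1/cos(a)^(2/9)


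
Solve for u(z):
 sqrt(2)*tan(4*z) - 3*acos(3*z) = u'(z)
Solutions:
 u(z) = C1 - 3*z*acos(3*z) + sqrt(1 - 9*z^2) - sqrt(2)*log(cos(4*z))/4


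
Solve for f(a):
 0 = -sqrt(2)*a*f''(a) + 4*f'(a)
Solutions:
 f(a) = C1 + C2*a^(1 + 2*sqrt(2))


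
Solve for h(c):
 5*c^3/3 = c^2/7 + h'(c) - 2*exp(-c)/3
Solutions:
 h(c) = C1 + 5*c^4/12 - c^3/21 - 2*exp(-c)/3


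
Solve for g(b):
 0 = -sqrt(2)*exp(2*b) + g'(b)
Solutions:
 g(b) = C1 + sqrt(2)*exp(2*b)/2


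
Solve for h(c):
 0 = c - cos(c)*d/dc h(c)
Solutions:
 h(c) = C1 + Integral(c/cos(c), c)


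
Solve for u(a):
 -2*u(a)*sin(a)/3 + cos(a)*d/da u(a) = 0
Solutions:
 u(a) = C1/cos(a)^(2/3)


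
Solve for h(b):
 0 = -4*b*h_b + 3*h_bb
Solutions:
 h(b) = C1 + C2*erfi(sqrt(6)*b/3)


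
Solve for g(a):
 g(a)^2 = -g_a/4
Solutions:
 g(a) = 1/(C1 + 4*a)


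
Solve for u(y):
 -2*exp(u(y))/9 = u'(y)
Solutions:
 u(y) = log(1/(C1 + 2*y)) + 2*log(3)


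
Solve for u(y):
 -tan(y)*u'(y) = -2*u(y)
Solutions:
 u(y) = C1*sin(y)^2


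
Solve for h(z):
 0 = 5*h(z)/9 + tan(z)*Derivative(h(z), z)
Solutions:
 h(z) = C1/sin(z)^(5/9)


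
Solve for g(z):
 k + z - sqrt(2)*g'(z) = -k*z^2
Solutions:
 g(z) = C1 + sqrt(2)*k*z^3/6 + sqrt(2)*k*z/2 + sqrt(2)*z^2/4


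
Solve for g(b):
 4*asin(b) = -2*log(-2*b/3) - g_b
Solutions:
 g(b) = C1 - 2*b*log(-b) - 4*b*asin(b) - 2*b*log(2) + 2*b + 2*b*log(3) - 4*sqrt(1 - b^2)


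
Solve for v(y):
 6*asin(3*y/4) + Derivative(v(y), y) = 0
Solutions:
 v(y) = C1 - 6*y*asin(3*y/4) - 2*sqrt(16 - 9*y^2)


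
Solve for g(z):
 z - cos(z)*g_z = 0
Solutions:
 g(z) = C1 + Integral(z/cos(z), z)


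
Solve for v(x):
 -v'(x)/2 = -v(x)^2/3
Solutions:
 v(x) = -3/(C1 + 2*x)


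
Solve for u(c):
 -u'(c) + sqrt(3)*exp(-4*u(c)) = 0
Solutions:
 u(c) = log(-I*(C1 + 4*sqrt(3)*c)^(1/4))
 u(c) = log(I*(C1 + 4*sqrt(3)*c)^(1/4))
 u(c) = log(-(C1 + 4*sqrt(3)*c)^(1/4))
 u(c) = log(C1 + 4*sqrt(3)*c)/4


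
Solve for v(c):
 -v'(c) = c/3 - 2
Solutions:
 v(c) = C1 - c^2/6 + 2*c


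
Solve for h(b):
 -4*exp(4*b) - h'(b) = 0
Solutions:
 h(b) = C1 - exp(4*b)


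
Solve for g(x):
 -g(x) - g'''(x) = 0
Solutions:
 g(x) = C3*exp(-x) + (C1*sin(sqrt(3)*x/2) + C2*cos(sqrt(3)*x/2))*exp(x/2)


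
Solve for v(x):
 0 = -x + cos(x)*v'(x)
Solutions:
 v(x) = C1 + Integral(x/cos(x), x)


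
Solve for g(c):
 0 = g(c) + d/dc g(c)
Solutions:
 g(c) = C1*exp(-c)


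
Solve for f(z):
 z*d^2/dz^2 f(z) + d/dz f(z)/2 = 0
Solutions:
 f(z) = C1 + C2*sqrt(z)


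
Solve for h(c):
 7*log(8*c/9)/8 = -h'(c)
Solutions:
 h(c) = C1 - 7*c*log(c)/8 - 21*c*log(2)/8 + 7*c/8 + 7*c*log(3)/4


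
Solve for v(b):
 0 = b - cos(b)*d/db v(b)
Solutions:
 v(b) = C1 + Integral(b/cos(b), b)


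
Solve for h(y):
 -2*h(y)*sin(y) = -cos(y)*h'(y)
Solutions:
 h(y) = C1/cos(y)^2


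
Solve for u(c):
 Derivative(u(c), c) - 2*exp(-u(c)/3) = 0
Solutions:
 u(c) = 3*log(C1 + 2*c/3)


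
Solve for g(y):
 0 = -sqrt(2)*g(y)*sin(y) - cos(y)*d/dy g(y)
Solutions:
 g(y) = C1*cos(y)^(sqrt(2))


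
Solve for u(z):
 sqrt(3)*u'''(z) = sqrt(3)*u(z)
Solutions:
 u(z) = C3*exp(z) + (C1*sin(sqrt(3)*z/2) + C2*cos(sqrt(3)*z/2))*exp(-z/2)


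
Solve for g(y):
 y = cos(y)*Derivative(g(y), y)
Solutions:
 g(y) = C1 + Integral(y/cos(y), y)


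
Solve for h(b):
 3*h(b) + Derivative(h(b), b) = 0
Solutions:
 h(b) = C1*exp(-3*b)


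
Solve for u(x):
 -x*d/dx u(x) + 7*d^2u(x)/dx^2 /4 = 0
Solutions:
 u(x) = C1 + C2*erfi(sqrt(14)*x/7)


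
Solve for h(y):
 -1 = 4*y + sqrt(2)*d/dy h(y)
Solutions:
 h(y) = C1 - sqrt(2)*y^2 - sqrt(2)*y/2
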